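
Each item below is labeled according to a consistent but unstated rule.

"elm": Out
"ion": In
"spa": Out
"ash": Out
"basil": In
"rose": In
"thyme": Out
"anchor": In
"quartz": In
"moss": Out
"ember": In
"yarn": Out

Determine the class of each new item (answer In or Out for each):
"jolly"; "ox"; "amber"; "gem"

The rule appears to be: has ≥ 2 vowels.
"jolly" — 1 vowel, hence Out. "ox" — 1 vowel, hence Out. "amber" — 2 vowels, hence In. "gem" — 1 vowel, hence Out.

Out, Out, In, Out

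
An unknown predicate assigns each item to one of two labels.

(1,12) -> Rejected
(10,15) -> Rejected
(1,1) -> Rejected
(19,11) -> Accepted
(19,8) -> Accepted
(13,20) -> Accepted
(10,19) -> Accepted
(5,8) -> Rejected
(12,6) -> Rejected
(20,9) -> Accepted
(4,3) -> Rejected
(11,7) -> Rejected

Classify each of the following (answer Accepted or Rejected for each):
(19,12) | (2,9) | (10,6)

Accepted, Rejected, Rejected

The pattern is that an item is 'Accepted' exactly when: sum ≥ 27.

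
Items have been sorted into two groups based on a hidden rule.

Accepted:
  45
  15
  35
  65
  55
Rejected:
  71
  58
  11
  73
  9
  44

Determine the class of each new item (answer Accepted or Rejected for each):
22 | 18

One predicate separates the groups cleanly: multiple of 5.
22: 22 = 5·4 + 2, doesn't qualify → Rejected.
18: 18 = 5·3 + 3, doesn't qualify → Rejected.

Rejected, Rejected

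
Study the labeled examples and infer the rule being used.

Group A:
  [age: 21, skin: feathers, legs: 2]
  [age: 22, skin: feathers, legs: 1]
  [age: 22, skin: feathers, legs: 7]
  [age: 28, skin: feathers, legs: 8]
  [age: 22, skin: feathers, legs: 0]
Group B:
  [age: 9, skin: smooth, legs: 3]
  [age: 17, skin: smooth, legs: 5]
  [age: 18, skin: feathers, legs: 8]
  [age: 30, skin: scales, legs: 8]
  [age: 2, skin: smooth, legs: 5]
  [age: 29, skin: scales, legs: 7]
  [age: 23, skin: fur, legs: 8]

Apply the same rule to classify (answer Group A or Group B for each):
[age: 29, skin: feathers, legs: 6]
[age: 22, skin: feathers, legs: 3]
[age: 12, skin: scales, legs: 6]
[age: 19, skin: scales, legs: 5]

Group A, Group A, Group B, Group B

The rule appears to be: skin is feathers AND age ≥ 21.
[age: 29, skin: feathers, legs: 6] — skin is feathers, age = 29, hence Group A. [age: 22, skin: feathers, legs: 3] — skin is feathers, age = 22, hence Group A. [age: 12, skin: scales, legs: 6] — skin is scales, age = 12, hence Group B. [age: 19, skin: scales, legs: 5] — skin is scales, age = 19, hence Group B.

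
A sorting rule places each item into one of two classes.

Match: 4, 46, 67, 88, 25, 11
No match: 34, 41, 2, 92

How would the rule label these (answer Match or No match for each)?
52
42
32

The distinguishing property — ≡ 4 (mod 7) — holds for all the 'Match' cases and none of the 'No match' cases.

No match, No match, Match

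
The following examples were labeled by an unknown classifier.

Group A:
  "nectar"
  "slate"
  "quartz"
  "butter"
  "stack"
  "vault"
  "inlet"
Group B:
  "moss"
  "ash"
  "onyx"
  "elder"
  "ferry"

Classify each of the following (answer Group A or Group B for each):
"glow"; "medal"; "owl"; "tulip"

Group B, Group B, Group B, Group A

Every 'Group A' example satisfies: contains 't'. None of the 'Group B' examples do.
"glow": Group B (no 't').
"medal": Group B (no 't').
"owl": Group B (no 't').
"tulip": Group A (has 't').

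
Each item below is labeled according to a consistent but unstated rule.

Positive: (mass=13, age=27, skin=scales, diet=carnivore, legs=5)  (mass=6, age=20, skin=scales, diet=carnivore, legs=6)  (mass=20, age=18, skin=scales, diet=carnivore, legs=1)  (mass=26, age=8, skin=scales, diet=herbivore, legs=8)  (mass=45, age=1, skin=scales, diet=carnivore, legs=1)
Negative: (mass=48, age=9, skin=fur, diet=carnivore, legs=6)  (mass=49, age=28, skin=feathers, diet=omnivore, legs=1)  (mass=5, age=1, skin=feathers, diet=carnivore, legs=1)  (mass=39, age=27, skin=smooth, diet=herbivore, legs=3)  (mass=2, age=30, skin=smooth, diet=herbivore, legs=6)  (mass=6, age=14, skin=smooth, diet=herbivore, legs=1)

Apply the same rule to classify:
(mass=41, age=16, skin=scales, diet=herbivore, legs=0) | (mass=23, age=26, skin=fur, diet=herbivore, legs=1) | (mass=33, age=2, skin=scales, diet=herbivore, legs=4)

Comparing the two groups points to one rule — skin is scales.
(mass=41, age=16, skin=scales, diet=herbivore, legs=0) → skin is scales → Positive. (mass=23, age=26, skin=fur, diet=herbivore, legs=1) → skin is fur → Negative. (mass=33, age=2, skin=scales, diet=herbivore, legs=4) → skin is scales → Positive.

Positive, Negative, Positive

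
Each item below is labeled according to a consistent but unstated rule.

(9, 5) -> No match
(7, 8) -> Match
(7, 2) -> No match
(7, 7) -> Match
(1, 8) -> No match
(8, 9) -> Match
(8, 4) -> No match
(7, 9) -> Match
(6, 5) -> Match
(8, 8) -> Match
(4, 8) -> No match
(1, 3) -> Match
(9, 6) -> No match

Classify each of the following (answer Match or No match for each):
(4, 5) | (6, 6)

Match, Match

The pattern is that an item is 'Match' exactly when: |first − second| ≤ 2.
(4, 5): |4−5| = 1 — satisfies this, so Match. (6, 6): |6−6| = 0 — satisfies this, so Match.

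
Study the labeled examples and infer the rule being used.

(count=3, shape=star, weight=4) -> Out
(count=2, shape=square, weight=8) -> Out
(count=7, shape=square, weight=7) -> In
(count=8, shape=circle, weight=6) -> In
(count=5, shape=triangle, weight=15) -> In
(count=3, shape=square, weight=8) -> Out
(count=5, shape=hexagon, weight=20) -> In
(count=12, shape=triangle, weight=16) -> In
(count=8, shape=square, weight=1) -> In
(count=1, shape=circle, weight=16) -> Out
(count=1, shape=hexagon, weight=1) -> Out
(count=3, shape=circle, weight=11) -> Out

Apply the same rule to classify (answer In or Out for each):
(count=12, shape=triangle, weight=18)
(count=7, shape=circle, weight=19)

In, In

The common property of the 'In' items is: count ≥ 5. No 'Out' item has it.
(count=12, shape=triangle, weight=18) → count = 12 → In.
(count=7, shape=circle, weight=19) → count = 7 → In.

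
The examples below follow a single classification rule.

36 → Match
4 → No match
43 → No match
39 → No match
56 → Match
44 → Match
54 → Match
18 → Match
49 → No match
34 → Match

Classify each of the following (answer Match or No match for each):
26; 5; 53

The classifier is using: even AND at least 18.
26 — 26 is even, 26 ≥ 18, hence Match.
5 — 5 is odd, 5 < 18, hence No match.
53 — 53 is odd, 53 ≥ 18, hence No match.

Match, No match, No match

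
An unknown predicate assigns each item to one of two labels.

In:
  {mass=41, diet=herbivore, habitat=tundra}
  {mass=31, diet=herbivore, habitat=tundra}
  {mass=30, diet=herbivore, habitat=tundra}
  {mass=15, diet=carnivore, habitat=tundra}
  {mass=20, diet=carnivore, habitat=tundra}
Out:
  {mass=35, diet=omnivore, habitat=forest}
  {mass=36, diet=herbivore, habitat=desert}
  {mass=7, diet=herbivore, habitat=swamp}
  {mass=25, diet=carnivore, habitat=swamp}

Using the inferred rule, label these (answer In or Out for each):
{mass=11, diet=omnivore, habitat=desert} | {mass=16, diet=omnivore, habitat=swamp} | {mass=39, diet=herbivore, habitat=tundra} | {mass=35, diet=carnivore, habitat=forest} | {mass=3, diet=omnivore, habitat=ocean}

Out, Out, In, Out, Out

The classifier is using: habitat is tundra.
Out: {mass=11, diet=omnivore, habitat=desert}, since habitat is desert.
Out: {mass=16, diet=omnivore, habitat=swamp}, since habitat is swamp.
In: {mass=39, diet=herbivore, habitat=tundra}, since habitat is tundra.
Out: {mass=35, diet=carnivore, habitat=forest}, since habitat is forest.
Out: {mass=3, diet=omnivore, habitat=ocean}, since habitat is ocean.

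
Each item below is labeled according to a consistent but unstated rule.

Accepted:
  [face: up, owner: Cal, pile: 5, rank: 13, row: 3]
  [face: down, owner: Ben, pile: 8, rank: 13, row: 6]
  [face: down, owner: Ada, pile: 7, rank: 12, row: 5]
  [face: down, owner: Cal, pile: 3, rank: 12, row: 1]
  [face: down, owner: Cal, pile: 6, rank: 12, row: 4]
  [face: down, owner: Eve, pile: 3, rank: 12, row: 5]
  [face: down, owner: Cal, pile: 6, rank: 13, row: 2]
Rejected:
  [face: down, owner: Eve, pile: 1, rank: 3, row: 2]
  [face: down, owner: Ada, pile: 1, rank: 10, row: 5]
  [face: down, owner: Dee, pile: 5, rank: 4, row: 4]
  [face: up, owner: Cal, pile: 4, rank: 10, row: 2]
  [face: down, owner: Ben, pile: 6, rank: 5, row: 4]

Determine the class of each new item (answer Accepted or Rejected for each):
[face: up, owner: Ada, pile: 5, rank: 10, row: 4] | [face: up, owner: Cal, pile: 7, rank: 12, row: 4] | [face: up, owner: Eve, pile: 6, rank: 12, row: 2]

Rule: rank ≥ 12. This holds for each 'Accepted' example and fails for each 'Rejected' one.

Rejected, Accepted, Accepted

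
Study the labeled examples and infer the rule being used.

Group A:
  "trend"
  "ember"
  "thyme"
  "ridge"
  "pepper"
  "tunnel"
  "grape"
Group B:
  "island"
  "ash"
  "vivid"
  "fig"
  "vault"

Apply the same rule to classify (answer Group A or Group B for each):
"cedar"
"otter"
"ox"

The pattern is that an item is 'Group A' exactly when: contains 'e'.

Group A, Group A, Group B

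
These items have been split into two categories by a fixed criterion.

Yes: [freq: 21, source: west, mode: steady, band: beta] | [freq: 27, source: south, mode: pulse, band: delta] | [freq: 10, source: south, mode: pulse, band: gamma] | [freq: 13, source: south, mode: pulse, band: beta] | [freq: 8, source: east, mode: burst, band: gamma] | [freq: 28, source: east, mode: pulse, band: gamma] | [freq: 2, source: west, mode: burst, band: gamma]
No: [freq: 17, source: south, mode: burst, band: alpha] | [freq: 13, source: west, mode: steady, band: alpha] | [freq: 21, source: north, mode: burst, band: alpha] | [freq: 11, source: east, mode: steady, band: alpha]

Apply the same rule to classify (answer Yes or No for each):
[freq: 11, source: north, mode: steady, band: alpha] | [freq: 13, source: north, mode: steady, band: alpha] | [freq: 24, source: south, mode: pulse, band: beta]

Checking candidate rules against both groups, what survives is: band is not alpha.
No: [freq: 11, source: north, mode: steady, band: alpha], since band is alpha. No: [freq: 13, source: north, mode: steady, band: alpha], since band is alpha. Yes: [freq: 24, source: south, mode: pulse, band: beta], since band is beta.

No, No, Yes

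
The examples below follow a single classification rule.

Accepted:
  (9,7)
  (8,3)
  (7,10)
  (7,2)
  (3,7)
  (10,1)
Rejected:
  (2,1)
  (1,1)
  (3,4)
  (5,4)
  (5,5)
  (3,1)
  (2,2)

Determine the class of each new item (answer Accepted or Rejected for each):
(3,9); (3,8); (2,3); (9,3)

Accepted, Accepted, Rejected, Accepted

One predicate separates the groups cleanly: max ≥ 7.
Accepted: (3,9), since max 9. Accepted: (3,8), since max 8. Rejected: (2,3), since max 3. Accepted: (9,3), since max 9.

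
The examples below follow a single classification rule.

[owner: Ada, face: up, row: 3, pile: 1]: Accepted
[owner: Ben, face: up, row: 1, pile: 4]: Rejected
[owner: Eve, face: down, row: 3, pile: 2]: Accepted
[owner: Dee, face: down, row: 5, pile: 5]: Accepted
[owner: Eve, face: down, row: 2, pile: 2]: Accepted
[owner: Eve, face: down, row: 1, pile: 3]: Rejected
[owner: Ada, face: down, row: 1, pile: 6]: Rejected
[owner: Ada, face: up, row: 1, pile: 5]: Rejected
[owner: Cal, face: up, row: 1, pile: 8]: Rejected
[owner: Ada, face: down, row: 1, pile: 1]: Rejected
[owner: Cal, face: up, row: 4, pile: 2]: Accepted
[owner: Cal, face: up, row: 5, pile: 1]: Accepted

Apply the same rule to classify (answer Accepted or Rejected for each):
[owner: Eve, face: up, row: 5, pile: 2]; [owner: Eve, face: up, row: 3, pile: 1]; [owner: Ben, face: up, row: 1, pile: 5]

Accepted, Accepted, Rejected

The simplest hypothesis consistent with all the labels is: row ≥ 2.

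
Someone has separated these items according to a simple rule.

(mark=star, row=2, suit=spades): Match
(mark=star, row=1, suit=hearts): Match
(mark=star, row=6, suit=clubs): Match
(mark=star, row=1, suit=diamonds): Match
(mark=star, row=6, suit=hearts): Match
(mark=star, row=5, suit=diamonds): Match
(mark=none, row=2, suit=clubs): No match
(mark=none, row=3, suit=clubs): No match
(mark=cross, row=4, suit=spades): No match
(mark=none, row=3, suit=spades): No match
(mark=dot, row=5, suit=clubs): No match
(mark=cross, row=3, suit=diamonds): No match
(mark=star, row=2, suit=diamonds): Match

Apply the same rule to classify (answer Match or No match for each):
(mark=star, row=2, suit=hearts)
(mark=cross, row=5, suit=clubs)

Match, No match

The simplest hypothesis consistent with all the labels is: mark is star.
(mark=star, row=2, suit=hearts): mark is star, meets the rule → Match. (mark=cross, row=5, suit=clubs): mark is cross, lacks this property → No match.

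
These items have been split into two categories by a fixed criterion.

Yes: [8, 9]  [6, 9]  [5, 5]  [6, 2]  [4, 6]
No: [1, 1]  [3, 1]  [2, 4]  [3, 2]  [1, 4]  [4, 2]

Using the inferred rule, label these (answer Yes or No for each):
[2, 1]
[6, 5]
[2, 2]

No, Yes, No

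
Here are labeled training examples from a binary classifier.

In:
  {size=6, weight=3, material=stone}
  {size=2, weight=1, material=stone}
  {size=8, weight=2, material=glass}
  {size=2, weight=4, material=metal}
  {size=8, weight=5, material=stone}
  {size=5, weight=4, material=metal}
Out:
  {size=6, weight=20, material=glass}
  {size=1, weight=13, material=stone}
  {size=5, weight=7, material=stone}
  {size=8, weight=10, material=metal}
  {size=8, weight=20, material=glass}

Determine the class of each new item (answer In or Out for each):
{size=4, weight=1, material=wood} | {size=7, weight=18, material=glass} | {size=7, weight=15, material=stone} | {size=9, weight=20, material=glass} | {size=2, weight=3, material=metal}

In, Out, Out, Out, In

The pattern is that an item is 'In' exactly when: weight ≤ 5.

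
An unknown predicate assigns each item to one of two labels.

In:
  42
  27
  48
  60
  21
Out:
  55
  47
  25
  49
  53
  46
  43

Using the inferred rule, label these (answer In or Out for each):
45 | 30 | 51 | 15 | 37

In, In, In, In, Out

Every 'In' example satisfies: multiple of 3. None of the 'Out' examples do.
45 → 45 = 3·15 → In. 30 → 30 = 3·10 → In. 51 → 51 = 3·17 → In. 15 → 15 = 3·5 → In. 37 → 37 = 3·12 + 1 → Out.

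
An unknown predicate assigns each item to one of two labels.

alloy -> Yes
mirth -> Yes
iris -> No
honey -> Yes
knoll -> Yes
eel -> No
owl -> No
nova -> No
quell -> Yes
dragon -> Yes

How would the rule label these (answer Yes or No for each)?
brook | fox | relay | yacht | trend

Yes, No, Yes, Yes, Yes

The pattern is that an item is 'Yes' exactly when: length ≥ 5.
brook: length 5, fits → Yes.
fox: length 3, doesn't qualify → No.
relay: length 5, fits → Yes.
yacht: length 5, fits → Yes.
trend: length 5, fits → Yes.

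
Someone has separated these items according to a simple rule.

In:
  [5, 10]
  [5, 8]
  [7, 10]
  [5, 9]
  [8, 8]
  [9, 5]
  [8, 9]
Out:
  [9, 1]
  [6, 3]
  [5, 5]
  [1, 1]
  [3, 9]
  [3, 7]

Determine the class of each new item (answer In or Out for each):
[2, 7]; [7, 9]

Out, In

A rule that fits every label: sum ≥ 13 — true of each 'In' example, false of each 'Out' one.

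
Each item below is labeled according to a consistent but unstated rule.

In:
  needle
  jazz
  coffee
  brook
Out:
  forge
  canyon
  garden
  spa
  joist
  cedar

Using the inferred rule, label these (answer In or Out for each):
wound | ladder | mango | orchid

Comparing the two groups points to one rule — has a double letter.
wound → no doubled letter → Out.
ladder → 'dd' doubled → In.
mango → no doubled letter → Out.
orchid → no doubled letter → Out.

Out, In, Out, Out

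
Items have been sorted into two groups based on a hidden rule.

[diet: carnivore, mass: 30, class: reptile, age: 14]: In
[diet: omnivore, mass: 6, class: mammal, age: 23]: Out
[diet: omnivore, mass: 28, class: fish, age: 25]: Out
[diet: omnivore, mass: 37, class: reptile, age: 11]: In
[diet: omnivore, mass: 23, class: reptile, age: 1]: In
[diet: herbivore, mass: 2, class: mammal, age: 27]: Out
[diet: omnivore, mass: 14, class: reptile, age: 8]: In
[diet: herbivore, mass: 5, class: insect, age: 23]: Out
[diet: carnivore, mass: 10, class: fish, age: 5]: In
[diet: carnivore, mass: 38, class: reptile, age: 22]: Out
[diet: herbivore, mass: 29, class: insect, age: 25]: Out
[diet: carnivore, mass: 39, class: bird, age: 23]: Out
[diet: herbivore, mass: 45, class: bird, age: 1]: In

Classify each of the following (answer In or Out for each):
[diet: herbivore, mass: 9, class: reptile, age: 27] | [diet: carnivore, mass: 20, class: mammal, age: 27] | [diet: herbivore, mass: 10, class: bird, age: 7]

One predicate separates the groups cleanly: age ≤ 14.
[diet: herbivore, mass: 9, class: reptile, age: 27]: Out (age = 27). [diet: carnivore, mass: 20, class: mammal, age: 27]: Out (age = 27). [diet: herbivore, mass: 10, class: bird, age: 7]: In (age = 7).

Out, Out, In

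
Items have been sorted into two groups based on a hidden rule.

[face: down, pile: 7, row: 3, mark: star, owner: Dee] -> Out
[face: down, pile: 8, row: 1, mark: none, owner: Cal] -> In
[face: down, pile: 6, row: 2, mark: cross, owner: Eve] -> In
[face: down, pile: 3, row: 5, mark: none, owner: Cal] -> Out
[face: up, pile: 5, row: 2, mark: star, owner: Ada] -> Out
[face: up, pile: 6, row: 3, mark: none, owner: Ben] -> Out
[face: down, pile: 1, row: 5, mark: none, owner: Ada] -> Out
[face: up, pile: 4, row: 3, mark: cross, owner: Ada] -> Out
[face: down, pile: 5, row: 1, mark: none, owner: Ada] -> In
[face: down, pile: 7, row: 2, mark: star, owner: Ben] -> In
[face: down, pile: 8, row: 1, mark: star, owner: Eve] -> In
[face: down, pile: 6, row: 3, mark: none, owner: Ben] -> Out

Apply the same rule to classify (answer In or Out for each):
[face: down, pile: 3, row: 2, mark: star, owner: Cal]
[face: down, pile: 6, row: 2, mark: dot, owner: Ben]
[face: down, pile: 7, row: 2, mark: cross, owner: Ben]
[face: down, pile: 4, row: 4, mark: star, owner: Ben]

In, In, In, Out

All 'In' examples share one property — face is down AND row ≤ 2 — and every 'Out' example lacks it.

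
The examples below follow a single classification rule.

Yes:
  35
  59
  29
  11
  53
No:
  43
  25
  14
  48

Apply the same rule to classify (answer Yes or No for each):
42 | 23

No, Yes

The simplest hypothesis consistent with all the labels is: ≡ 5 (mod 6).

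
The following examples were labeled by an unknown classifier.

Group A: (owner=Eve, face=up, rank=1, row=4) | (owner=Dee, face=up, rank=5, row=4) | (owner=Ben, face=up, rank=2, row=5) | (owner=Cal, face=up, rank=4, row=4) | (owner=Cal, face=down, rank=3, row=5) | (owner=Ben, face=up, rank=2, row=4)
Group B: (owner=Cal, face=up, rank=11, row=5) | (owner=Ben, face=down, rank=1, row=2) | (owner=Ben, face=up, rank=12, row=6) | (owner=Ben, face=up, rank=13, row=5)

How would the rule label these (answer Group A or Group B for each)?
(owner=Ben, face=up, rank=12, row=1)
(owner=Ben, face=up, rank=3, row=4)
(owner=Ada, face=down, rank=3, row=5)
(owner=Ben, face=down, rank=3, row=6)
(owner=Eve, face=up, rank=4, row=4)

'Group A' ⟺ row ≥ 4 AND rank ≤ 5.
(owner=Ben, face=up, rank=12, row=1): row = 1, rank = 12, fails this test → Group B. (owner=Ben, face=up, rank=3, row=4): row = 4, rank = 3, satisfies this → Group A. (owner=Ada, face=down, rank=3, row=5): row = 5, rank = 3, satisfies this → Group A. (owner=Ben, face=down, rank=3, row=6): row = 6, rank = 3, satisfies this → Group A. (owner=Eve, face=up, rank=4, row=4): row = 4, rank = 4, satisfies this → Group A.

Group B, Group A, Group A, Group A, Group A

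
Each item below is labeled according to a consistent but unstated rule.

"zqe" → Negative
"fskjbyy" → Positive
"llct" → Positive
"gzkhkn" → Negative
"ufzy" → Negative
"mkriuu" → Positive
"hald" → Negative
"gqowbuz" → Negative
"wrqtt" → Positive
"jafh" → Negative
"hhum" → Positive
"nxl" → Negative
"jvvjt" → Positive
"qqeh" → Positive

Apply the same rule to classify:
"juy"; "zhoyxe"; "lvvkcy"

Negative, Negative, Positive

All 'Positive' examples share one property — has a double letter — and every 'Negative' example lacks it.
"juy": no doubled letter — does not pass, so Negative. "zhoyxe": no doubled letter — does not pass, so Negative. "lvvkcy": 'vv' doubled — checks out, so Positive.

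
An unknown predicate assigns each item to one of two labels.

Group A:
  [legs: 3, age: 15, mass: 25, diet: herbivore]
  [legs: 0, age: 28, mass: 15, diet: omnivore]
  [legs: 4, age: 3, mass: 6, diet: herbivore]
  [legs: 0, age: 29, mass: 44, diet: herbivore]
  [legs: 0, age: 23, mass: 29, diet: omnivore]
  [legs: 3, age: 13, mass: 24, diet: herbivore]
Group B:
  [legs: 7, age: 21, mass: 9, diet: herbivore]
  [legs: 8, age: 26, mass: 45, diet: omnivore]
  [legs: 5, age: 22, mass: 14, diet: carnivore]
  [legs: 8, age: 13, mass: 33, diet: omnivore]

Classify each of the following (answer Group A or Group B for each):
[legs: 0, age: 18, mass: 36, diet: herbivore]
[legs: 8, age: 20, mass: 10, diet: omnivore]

The classifier is using: legs ≤ 4.
Group A: [legs: 0, age: 18, mass: 36, diet: herbivore], since legs = 0.
Group B: [legs: 8, age: 20, mass: 10, diet: omnivore], since legs = 8.

Group A, Group B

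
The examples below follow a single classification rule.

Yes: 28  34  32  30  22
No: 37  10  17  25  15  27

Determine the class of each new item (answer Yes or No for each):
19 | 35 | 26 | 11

The rule appears to be: even AND at least 15.
19: 19 is odd, 19 ≥ 15, doesn't qualify → No. 35: 35 is odd, 35 ≥ 15, doesn't qualify → No. 26: 26 is even, 26 ≥ 15, meets the rule → Yes. 11: 11 is odd, 11 < 15, doesn't qualify → No.

No, No, Yes, No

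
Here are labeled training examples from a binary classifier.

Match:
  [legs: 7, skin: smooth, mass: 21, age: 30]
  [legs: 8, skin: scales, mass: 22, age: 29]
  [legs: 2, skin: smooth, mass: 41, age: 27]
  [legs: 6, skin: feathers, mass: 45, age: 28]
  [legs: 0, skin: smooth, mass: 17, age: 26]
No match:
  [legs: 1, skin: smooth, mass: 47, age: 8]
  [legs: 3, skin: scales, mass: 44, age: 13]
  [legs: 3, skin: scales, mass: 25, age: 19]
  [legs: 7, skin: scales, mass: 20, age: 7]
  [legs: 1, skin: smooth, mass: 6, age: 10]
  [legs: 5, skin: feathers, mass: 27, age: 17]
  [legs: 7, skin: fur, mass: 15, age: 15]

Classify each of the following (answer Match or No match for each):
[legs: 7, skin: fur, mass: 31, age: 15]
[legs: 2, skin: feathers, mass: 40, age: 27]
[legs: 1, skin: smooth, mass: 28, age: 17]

A rule that fits every label: age ≥ 26 — true of each 'Match' example, false of each 'No match' one.
[legs: 7, skin: fur, mass: 31, age: 15]: age = 15 — doesn't qualify, so No match.
[legs: 2, skin: feathers, mass: 40, age: 27]: age = 27 — has this property, so Match.
[legs: 1, skin: smooth, mass: 28, age: 17]: age = 17 — doesn't qualify, so No match.

No match, Match, No match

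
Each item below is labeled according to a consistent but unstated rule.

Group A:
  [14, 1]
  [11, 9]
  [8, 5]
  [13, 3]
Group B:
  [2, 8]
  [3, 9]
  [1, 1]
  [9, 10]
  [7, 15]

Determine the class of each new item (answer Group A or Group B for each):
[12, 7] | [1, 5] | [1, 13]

The common property of the 'Group A' items is: first > second. No 'Group B' item has it.
[12, 7] → 12 > 7 → Group A. [1, 5] → 1 < 5 → Group B. [1, 13] → 1 < 13 → Group B.

Group A, Group B, Group B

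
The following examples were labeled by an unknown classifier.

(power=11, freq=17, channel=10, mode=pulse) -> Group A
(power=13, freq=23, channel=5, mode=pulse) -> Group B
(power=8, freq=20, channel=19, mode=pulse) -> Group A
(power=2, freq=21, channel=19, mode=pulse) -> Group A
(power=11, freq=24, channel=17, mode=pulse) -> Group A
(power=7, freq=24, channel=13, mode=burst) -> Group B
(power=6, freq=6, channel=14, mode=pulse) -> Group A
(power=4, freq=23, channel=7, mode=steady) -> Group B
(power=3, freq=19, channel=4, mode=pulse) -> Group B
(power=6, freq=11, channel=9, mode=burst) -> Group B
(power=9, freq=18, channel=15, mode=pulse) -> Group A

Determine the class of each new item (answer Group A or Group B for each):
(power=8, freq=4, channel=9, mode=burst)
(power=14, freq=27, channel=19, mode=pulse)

Group B, Group A

Rule: mode is pulse AND channel ≥ 7. This holds for each 'Group A' example and fails for each 'Group B' one.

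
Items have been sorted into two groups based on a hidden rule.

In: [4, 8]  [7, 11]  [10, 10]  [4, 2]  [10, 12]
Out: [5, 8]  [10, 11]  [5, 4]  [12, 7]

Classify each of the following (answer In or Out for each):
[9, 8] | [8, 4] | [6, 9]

The rule appears to be: sum is even.

Out, In, Out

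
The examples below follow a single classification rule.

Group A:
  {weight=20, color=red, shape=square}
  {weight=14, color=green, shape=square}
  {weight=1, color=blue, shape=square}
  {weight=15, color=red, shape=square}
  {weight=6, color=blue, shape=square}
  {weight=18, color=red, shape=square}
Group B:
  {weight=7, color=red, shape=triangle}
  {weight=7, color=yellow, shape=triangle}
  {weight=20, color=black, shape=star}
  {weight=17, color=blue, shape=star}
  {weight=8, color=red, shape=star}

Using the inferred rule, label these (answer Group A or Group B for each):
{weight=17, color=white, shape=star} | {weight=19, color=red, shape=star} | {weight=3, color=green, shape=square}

Group B, Group B, Group A

The simplest hypothesis consistent with all the labels is: shape is square.
{weight=17, color=white, shape=star} → shape is star → Group B.
{weight=19, color=red, shape=star} → shape is star → Group B.
{weight=3, color=green, shape=square} → shape is square → Group A.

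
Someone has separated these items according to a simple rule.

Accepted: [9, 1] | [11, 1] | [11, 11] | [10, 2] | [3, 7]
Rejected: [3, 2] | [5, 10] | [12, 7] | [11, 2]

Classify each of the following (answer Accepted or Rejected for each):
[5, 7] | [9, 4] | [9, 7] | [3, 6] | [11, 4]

Accepted, Rejected, Accepted, Rejected, Rejected

A rule that fits every label: sum is even — true of each 'Accepted' example, false of each 'Rejected' one.
[5, 7]: 5+7 = 12, satisfies this → Accepted.
[9, 4]: 9+4 = 13, does not fit → Rejected.
[9, 7]: 9+7 = 16, satisfies this → Accepted.
[3, 6]: 3+6 = 9, does not fit → Rejected.
[11, 4]: 11+4 = 15, does not fit → Rejected.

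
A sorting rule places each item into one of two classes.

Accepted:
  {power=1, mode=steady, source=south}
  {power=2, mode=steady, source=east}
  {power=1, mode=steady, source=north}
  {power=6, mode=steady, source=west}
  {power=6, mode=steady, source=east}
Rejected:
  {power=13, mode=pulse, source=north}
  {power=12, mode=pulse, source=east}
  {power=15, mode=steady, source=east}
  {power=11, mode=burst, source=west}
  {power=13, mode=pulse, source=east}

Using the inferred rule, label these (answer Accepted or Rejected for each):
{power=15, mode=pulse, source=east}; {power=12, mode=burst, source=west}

Rejected, Rejected

The pattern is that an item is 'Accepted' exactly when: power ≤ 6.
Rejected: {power=15, mode=pulse, source=east}, since power = 15.
Rejected: {power=12, mode=burst, source=west}, since power = 12.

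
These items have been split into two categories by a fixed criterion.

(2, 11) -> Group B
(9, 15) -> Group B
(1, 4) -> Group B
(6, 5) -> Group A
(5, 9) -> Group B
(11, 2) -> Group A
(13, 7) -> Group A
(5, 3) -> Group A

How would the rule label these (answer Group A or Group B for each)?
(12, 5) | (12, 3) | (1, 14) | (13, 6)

A rule that fits every label: first > second — true of each 'Group A' example, false of each 'Group B' one.
(12, 5): 12 > 5, passes → Group A.
(12, 3): 12 > 3, passes → Group A.
(1, 14): 1 < 14, lacks this property → Group B.
(13, 6): 13 > 6, passes → Group A.

Group A, Group A, Group B, Group A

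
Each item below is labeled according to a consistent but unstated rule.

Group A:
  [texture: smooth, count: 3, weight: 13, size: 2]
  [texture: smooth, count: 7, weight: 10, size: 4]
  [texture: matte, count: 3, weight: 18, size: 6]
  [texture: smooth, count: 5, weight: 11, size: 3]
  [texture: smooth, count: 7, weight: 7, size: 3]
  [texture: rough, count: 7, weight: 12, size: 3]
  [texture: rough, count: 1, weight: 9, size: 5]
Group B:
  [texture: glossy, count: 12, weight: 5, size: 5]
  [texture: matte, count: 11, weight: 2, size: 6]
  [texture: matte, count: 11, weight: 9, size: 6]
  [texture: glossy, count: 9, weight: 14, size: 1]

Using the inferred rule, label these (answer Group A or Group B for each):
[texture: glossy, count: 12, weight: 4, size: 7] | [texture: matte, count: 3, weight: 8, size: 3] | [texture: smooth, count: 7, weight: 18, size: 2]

Rule: count ≤ 7. This holds for each 'Group A' example and fails for each 'Group B' one.
[texture: glossy, count: 12, weight: 4, size: 7] → count = 12 → Group B. [texture: matte, count: 3, weight: 8, size: 3] → count = 3 → Group A. [texture: smooth, count: 7, weight: 18, size: 2] → count = 7 → Group A.

Group B, Group A, Group A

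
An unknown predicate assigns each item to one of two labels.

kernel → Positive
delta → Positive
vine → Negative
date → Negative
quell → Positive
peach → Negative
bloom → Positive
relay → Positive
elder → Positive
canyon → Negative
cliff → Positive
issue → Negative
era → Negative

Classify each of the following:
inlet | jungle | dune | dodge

Positive, Positive, Negative, Negative

Checking candidate rules against both groups, what survives is: contains 'l'.
inlet: Positive (has 'l'). jungle: Positive (has 'l'). dune: Negative (no 'l'). dodge: Negative (no 'l').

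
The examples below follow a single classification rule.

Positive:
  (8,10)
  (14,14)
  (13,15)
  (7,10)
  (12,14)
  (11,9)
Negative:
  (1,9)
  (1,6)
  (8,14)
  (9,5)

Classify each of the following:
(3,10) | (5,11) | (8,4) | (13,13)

Negative, Negative, Negative, Positive

The simplest hypothesis consistent with all the labels is: |first − second| ≤ 3.
(3,10): |3−10| = 7, does not pass → Negative.
(5,11): |5−11| = 6, does not pass → Negative.
(8,4): |8−4| = 4, does not pass → Negative.
(13,13): |13−13| = 0, checks out → Positive.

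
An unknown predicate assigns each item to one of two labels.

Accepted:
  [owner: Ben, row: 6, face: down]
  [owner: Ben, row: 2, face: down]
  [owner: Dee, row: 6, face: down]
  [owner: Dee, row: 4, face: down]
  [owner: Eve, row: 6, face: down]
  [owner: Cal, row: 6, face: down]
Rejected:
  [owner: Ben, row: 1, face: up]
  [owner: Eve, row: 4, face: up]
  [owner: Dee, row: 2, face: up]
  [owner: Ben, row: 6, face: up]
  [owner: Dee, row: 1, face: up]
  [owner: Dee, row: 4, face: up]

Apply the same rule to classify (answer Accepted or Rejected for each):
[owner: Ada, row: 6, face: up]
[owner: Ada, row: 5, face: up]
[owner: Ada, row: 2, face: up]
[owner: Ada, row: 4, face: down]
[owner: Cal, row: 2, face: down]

The simplest hypothesis consistent with all the labels is: face is down.
Rejected: [owner: Ada, row: 6, face: up], since face is up.
Rejected: [owner: Ada, row: 5, face: up], since face is up.
Rejected: [owner: Ada, row: 2, face: up], since face is up.
Accepted: [owner: Ada, row: 4, face: down], since face is down.
Accepted: [owner: Cal, row: 2, face: down], since face is down.

Rejected, Rejected, Rejected, Accepted, Accepted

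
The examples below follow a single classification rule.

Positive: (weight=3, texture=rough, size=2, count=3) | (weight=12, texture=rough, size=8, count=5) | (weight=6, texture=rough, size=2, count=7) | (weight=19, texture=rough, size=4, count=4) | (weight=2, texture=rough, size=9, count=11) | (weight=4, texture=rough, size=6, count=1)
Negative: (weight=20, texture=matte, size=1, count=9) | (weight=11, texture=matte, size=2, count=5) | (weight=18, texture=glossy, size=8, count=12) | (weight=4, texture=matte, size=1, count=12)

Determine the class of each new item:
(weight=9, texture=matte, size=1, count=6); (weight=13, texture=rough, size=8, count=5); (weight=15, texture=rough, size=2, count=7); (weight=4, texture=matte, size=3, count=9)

Negative, Positive, Positive, Negative

Every 'Positive' example satisfies: texture is rough. None of the 'Negative' examples do.
Negative: (weight=9, texture=matte, size=1, count=6), since texture is matte.
Positive: (weight=13, texture=rough, size=8, count=5), since texture is rough.
Positive: (weight=15, texture=rough, size=2, count=7), since texture is rough.
Negative: (weight=4, texture=matte, size=3, count=9), since texture is matte.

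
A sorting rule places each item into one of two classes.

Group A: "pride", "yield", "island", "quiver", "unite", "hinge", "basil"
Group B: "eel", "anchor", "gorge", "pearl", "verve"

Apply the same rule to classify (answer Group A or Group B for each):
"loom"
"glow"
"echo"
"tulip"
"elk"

Comparing the two groups points to one rule — contains 'i'.
Group B: "loom", since no 'i'.
Group B: "glow", since no 'i'.
Group B: "echo", since no 'i'.
Group A: "tulip", since has 'i'.
Group B: "elk", since no 'i'.

Group B, Group B, Group B, Group A, Group B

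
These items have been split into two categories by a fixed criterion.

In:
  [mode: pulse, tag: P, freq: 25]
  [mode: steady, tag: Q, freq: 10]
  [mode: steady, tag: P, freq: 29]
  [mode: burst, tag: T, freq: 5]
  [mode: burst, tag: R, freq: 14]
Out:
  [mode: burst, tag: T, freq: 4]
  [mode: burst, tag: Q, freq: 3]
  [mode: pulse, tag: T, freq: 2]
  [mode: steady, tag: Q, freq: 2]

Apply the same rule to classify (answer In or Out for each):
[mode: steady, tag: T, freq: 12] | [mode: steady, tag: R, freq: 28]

In, In

The common property of the 'In' items is: freq ≥ 5. No 'Out' item has it.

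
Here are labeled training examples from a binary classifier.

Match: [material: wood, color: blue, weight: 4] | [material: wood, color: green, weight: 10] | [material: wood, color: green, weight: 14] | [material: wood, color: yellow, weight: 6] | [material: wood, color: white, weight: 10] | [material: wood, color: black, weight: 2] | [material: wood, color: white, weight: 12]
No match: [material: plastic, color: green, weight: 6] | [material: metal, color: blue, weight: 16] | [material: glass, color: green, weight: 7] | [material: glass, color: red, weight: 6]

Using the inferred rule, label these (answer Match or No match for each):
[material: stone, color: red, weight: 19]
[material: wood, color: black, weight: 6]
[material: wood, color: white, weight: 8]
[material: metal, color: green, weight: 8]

No match, Match, Match, No match

Comparing the two groups points to one rule — material is wood.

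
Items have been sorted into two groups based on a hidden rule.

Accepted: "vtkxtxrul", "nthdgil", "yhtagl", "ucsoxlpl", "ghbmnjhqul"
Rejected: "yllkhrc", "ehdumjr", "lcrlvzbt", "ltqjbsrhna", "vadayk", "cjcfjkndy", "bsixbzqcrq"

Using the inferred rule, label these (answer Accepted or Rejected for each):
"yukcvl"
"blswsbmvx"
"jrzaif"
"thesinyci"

Checking candidate rules against both groups, what survives is: ends with 'l'.

Accepted, Rejected, Rejected, Rejected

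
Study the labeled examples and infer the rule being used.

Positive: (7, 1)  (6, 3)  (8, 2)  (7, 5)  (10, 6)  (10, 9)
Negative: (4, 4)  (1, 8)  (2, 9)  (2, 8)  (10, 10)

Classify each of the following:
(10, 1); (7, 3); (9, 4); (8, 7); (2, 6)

Positive, Positive, Positive, Positive, Negative

The classifier is using: first > second.
(10, 1): 10 > 1, fits → Positive. (7, 3): 7 > 3, fits → Positive. (9, 4): 9 > 4, fits → Positive. (8, 7): 8 > 7, fits → Positive. (2, 6): 2 < 6, does not pass → Negative.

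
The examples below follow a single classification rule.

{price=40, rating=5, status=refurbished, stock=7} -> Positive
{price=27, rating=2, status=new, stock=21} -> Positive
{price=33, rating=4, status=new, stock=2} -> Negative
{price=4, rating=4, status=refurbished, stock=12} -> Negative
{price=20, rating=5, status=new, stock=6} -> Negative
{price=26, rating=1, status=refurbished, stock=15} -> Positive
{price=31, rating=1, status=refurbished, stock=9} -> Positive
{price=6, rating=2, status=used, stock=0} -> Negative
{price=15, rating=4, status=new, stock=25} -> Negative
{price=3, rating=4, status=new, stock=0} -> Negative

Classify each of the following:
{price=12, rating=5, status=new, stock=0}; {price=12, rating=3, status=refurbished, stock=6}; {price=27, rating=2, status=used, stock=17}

The simplest hypothesis consistent with all the labels is: stock ≥ 6 AND price ≥ 26.
{price=12, rating=5, status=new, stock=0} → stock = 0, price = 12 → Negative. {price=12, rating=3, status=refurbished, stock=6} → stock = 6, price = 12 → Negative. {price=27, rating=2, status=used, stock=17} → stock = 17, price = 27 → Positive.

Negative, Negative, Positive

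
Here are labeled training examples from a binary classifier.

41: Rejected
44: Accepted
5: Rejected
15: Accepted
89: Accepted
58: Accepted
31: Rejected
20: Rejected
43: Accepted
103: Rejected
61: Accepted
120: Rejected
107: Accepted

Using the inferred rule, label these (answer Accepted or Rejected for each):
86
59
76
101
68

The pattern is that an item is 'Accepted' exactly when: digit sum ≥ 6.
86 — digit sum 8+6 = 14, hence Accepted. 59 — digit sum 5+9 = 14, hence Accepted. 76 — digit sum 7+6 = 13, hence Accepted. 101 — digit sum 1+0+1 = 2, hence Rejected. 68 — digit sum 6+8 = 14, hence Accepted.

Accepted, Accepted, Accepted, Rejected, Accepted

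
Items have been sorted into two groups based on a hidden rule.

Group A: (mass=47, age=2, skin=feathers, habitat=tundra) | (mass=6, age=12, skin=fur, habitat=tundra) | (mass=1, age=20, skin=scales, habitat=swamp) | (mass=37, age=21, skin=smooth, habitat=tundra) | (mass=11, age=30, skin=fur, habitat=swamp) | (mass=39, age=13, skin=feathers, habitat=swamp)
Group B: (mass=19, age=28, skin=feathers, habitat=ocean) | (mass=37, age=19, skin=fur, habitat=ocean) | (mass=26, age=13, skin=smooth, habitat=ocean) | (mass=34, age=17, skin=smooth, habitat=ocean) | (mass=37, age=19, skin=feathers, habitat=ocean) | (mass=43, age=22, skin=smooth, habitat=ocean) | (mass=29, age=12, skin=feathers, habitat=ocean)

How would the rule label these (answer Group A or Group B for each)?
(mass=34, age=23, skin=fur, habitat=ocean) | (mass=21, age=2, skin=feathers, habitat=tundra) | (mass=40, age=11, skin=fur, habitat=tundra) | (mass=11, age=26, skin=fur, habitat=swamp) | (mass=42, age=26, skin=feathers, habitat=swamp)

Comparing the two groups points to one rule — habitat is not ocean.
(mass=34, age=23, skin=fur, habitat=ocean): Group B (habitat is ocean).
(mass=21, age=2, skin=feathers, habitat=tundra): Group A (habitat is tundra).
(mass=40, age=11, skin=fur, habitat=tundra): Group A (habitat is tundra).
(mass=11, age=26, skin=fur, habitat=swamp): Group A (habitat is swamp).
(mass=42, age=26, skin=feathers, habitat=swamp): Group A (habitat is swamp).

Group B, Group A, Group A, Group A, Group A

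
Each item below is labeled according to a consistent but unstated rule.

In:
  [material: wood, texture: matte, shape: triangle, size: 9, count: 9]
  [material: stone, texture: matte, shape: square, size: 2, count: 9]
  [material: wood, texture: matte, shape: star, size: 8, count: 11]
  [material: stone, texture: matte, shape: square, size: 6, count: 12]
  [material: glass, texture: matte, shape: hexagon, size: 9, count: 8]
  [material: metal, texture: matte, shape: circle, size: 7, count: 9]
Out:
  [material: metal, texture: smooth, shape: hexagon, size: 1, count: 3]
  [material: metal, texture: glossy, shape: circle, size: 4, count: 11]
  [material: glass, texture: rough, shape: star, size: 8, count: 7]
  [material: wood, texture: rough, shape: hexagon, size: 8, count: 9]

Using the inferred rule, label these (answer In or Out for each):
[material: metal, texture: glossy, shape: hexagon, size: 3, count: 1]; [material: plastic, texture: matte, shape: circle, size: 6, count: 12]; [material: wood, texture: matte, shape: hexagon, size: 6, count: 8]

A rule that fits every label: texture is matte — true of each 'In' example, false of each 'Out' one.
Out: [material: metal, texture: glossy, shape: hexagon, size: 3, count: 1], since texture is glossy.
In: [material: plastic, texture: matte, shape: circle, size: 6, count: 12], since texture is matte.
In: [material: wood, texture: matte, shape: hexagon, size: 6, count: 8], since texture is matte.

Out, In, In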